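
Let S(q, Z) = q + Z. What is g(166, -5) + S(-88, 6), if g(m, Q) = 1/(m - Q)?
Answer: -14021/171 ≈ -81.994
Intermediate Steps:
S(q, Z) = Z + q
g(166, -5) + S(-88, 6) = 1/(166 - 1*(-5)) + (6 - 88) = 1/(166 + 5) - 82 = 1/171 - 82 = -14021/171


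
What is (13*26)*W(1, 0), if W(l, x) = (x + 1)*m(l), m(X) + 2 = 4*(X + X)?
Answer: 2028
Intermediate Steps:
m(X) = -2 + 8*X (m(X) = -2 + 4*(X + X) = -2 + 4*(2*X) = -2 + 8*X)
W(l, x) = (1 + x)*(-2 + 8*l) (W(l, x) = (x + 1)*(-2 + 8*l) = (1 + x)*(-2 + 8*l))
(13*26)*W(1, 0) = (13*26)*(2*(1 + 0)*(-1 + 4*1)) = 338*(2*1*(-1 + 4)) = 338*(2*1*3) = 338*6 = 2028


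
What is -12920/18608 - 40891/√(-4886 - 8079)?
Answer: -1615/2326 + 40891*I*√12965/12965 ≈ -0.69433 + 359.12*I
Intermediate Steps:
-12920/18608 - 40891/√(-4886 - 8079) = -12920*1/18608 - 40891*(-I*√12965/12965) = -1615/2326 - 40891*(-I*√12965/12965) = -1615/2326 - (-40891)*I*√12965/12965 = -1615/2326 + 40891*I*√12965/12965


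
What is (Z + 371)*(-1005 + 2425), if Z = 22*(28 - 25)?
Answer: 620540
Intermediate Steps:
Z = 66 (Z = 22*3 = 66)
(Z + 371)*(-1005 + 2425) = (66 + 371)*(-1005 + 2425) = 437*1420 = 620540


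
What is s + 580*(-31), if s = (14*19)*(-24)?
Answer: -24364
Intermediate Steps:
s = -6384 (s = 266*(-24) = -6384)
s + 580*(-31) = -6384 + 580*(-31) = -6384 - 17980 = -24364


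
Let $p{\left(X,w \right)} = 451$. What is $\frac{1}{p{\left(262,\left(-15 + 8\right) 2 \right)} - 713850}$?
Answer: $- \frac{1}{713399} \approx -1.4017 \cdot 10^{-6}$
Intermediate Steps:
$\frac{1}{p{\left(262,\left(-15 + 8\right) 2 \right)} - 713850} = \frac{1}{451 - 713850} = \frac{1}{-713399} = - \frac{1}{713399}$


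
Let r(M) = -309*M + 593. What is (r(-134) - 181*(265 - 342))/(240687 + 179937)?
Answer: 152/1143 ≈ 0.13298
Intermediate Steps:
r(M) = 593 - 309*M
(r(-134) - 181*(265 - 342))/(240687 + 179937) = ((593 - 309*(-134)) - 181*(265 - 342))/(240687 + 179937) = ((593 + 41406) - 181*(-77))/420624 = (41999 + 13937)*(1/420624) = 55936*(1/420624) = 152/1143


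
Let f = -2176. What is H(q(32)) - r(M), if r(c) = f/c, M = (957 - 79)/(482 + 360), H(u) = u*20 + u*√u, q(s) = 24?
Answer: 1126816/439 + 48*√6 ≈ 2684.4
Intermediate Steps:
H(u) = u^(3/2) + 20*u (H(u) = 20*u + u^(3/2) = u^(3/2) + 20*u)
M = 439/421 (M = 878/842 = 878*(1/842) = 439/421 ≈ 1.0428)
r(c) = -2176/c
H(q(32)) - r(M) = (24^(3/2) + 20*24) - (-2176)/439/421 = (48*√6 + 480) - (-2176)*421/439 = (480 + 48*√6) - 1*(-916096/439) = (480 + 48*√6) + 916096/439 = 1126816/439 + 48*√6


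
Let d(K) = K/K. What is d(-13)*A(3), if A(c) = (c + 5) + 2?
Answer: 10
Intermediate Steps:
A(c) = 7 + c (A(c) = (5 + c) + 2 = 7 + c)
d(K) = 1
d(-13)*A(3) = 1*(7 + 3) = 1*10 = 10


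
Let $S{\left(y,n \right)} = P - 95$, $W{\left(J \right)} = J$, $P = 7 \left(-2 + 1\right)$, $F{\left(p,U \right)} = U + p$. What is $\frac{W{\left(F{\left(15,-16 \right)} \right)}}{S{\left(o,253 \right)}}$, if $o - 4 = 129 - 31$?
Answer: $\frac{1}{102} \approx 0.0098039$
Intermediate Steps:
$P = -7$ ($P = 7 \left(-1\right) = -7$)
$o = 102$ ($o = 4 + \left(129 - 31\right) = 4 + 98 = 102$)
$S{\left(y,n \right)} = -102$ ($S{\left(y,n \right)} = -7 - 95 = -102$)
$\frac{W{\left(F{\left(15,-16 \right)} \right)}}{S{\left(o,253 \right)}} = \frac{-16 + 15}{-102} = \left(-1\right) \left(- \frac{1}{102}\right) = \frac{1}{102}$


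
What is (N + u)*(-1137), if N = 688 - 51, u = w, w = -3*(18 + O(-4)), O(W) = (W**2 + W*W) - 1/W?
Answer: -2211465/4 ≈ -5.5287e+5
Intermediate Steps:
O(W) = -1/W + 2*W**2 (O(W) = (W**2 + W**2) - 1/W = 2*W**2 - 1/W = -1/W + 2*W**2)
w = -603/4 (w = -3*(18 + (-1 + 2*(-4)**3)/(-4)) = -3*(18 - (-1 + 2*(-64))/4) = -3*(18 - (-1 - 128)/4) = -3*(18 - 1/4*(-129)) = -3*(18 + 129/4) = -3*201/4 = -603/4 ≈ -150.75)
u = -603/4 ≈ -150.75
N = 637
(N + u)*(-1137) = (637 - 603/4)*(-1137) = (1945/4)*(-1137) = -2211465/4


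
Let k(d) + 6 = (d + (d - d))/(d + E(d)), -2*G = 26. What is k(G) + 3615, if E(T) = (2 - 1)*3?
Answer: 36103/10 ≈ 3610.3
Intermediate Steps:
E(T) = 3 (E(T) = 1*3 = 3)
G = -13 (G = -1/2*26 = -13)
k(d) = -6 + d/(3 + d) (k(d) = -6 + (d + (d - d))/(d + 3) = -6 + (d + 0)/(3 + d) = -6 + d/(3 + d))
k(G) + 3615 = (-18 - 5*(-13))/(3 - 13) + 3615 = (-18 + 65)/(-10) + 3615 = -1/10*47 + 3615 = -47/10 + 3615 = 36103/10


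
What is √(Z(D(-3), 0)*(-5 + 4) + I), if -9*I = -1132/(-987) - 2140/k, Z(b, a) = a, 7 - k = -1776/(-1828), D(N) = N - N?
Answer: 4*√6540643304265/1631511 ≈ 6.2702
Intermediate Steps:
D(N) = 0
k = 2755/457 (k = 7 - (-1776)/(-1828) = 7 - (-1776)*(-1)/1828 = 7 - 1*444/457 = 7 - 444/457 = 2755/457 ≈ 6.0284)
I = 192429520/4894533 (I = -(-1132/(-987) - 2140/2755/457)/9 = -(-1132*(-1/987) - 2140*457/2755)/9 = -(1132/987 - 195596/551)/9 = -⅑*(-192429520/543837) = 192429520/4894533 ≈ 39.315)
√(Z(D(-3), 0)*(-5 + 4) + I) = √(0*(-5 + 4) + 192429520/4894533) = √(0*(-1) + 192429520/4894533) = √(0 + 192429520/4894533) = √(192429520/4894533) = 4*√6540643304265/1631511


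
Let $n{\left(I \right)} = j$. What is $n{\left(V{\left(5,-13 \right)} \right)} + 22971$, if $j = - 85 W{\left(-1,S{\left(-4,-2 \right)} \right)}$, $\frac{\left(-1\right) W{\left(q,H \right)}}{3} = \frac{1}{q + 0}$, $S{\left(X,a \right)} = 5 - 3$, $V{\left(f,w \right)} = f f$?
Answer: $22716$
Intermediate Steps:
$V{\left(f,w \right)} = f^{2}$
$S{\left(X,a \right)} = 2$
$W{\left(q,H \right)} = - \frac{3}{q}$ ($W{\left(q,H \right)} = - \frac{3}{q + 0} = - \frac{3}{q}$)
$j = -255$ ($j = - 85 \left(- \frac{3}{-1}\right) = - 85 \left(\left(-3\right) \left(-1\right)\right) = \left(-85\right) 3 = -255$)
$n{\left(I \right)} = -255$
$n{\left(V{\left(5,-13 \right)} \right)} + 22971 = -255 + 22971 = 22716$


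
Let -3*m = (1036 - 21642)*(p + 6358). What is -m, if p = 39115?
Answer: -937016638/3 ≈ -3.1234e+8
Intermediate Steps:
m = 937016638/3 (m = -(1036 - 21642)*(39115 + 6358)/3 = -(-20606)*45473/3 = -⅓*(-937016638) = 937016638/3 ≈ 3.1234e+8)
-m = -1*937016638/3 = -937016638/3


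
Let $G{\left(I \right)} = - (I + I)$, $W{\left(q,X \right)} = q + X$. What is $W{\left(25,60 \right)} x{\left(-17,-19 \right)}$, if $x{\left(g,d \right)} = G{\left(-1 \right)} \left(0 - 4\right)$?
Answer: $-680$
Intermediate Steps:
$W{\left(q,X \right)} = X + q$
$G{\left(I \right)} = - 2 I$
$x{\left(g,d \right)} = -8$ ($x{\left(g,d \right)} = \left(-2\right) \left(-1\right) \left(0 - 4\right) = 2 \left(-4\right) = -8$)
$W{\left(25,60 \right)} x{\left(-17,-19 \right)} = \left(60 + 25\right) \left(-8\right) = 85 \left(-8\right) = -680$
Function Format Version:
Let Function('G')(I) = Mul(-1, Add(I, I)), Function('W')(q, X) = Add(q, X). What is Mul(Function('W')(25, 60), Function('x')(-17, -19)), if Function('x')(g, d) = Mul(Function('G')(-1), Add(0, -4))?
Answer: -680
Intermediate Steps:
Function('W')(q, X) = Add(X, q)
Function('G')(I) = Mul(-2, I) (Function('G')(I) = Mul(-1, Mul(2, I)) = Mul(-2, I))
Function('x')(g, d) = -8 (Function('x')(g, d) = Mul(Mul(-2, -1), Add(0, -4)) = Mul(2, -4) = -8)
Mul(Function('W')(25, 60), Function('x')(-17, -19)) = Mul(Add(60, 25), -8) = Mul(85, -8) = -680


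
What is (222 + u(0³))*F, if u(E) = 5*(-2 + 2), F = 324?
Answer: 71928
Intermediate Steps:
u(E) = 0 (u(E) = 5*0 = 0)
(222 + u(0³))*F = (222 + 0)*324 = 222*324 = 71928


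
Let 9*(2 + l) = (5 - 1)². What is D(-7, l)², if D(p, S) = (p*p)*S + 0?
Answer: 9604/81 ≈ 118.57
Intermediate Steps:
l = -2/9 (l = -2 + (5 - 1)²/9 = -2 + (⅑)*4² = -2 + (⅑)*16 = -2 + 16/9 = -2/9 ≈ -0.22222)
D(p, S) = S*p² (D(p, S) = p²*S + 0 = S*p² + 0 = S*p²)
D(-7, l)² = (-2/9*(-7)²)² = (-2/9*49)² = (-98/9)² = 9604/81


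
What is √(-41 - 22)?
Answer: 3*I*√7 ≈ 7.9373*I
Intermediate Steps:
√(-41 - 22) = √(-63) = 3*I*√7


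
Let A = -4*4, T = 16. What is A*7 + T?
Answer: -96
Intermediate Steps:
A = -16
A*7 + T = -16*7 + 16 = -112 + 16 = -96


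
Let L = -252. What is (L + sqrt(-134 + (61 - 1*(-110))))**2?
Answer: (252 - sqrt(37))**2 ≈ 60475.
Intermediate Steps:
(L + sqrt(-134 + (61 - 1*(-110))))**2 = (-252 + sqrt(-134 + (61 - 1*(-110))))**2 = (-252 + sqrt(-134 + (61 + 110)))**2 = (-252 + sqrt(-134 + 171))**2 = (-252 + sqrt(37))**2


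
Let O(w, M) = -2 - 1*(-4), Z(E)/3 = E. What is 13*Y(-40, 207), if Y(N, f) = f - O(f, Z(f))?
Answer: 2665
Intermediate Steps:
Z(E) = 3*E
O(w, M) = 2 (O(w, M) = -2 + 4 = 2)
Y(N, f) = -2 + f (Y(N, f) = f - 1*2 = f - 2 = -2 + f)
13*Y(-40, 207) = 13*(-2 + 207) = 13*205 = 2665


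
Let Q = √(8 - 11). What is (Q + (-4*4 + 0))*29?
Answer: -464 + 29*I*√3 ≈ -464.0 + 50.229*I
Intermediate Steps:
Q = I*√3 (Q = √(-3) = I*√3 ≈ 1.732*I)
(Q + (-4*4 + 0))*29 = (I*√3 + (-4*4 + 0))*29 = (I*√3 + (-16 + 0))*29 = (I*√3 - 16)*29 = (-16 + I*√3)*29 = -464 + 29*I*√3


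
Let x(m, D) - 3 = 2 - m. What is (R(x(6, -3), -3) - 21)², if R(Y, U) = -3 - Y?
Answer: 529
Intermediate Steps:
x(m, D) = 5 - m (x(m, D) = 3 + (2 - m) = 5 - m)
(R(x(6, -3), -3) - 21)² = ((-3 - (5 - 1*6)) - 21)² = ((-3 - (5 - 6)) - 21)² = ((-3 - 1*(-1)) - 21)² = ((-3 + 1) - 21)² = (-2 - 21)² = (-23)² = 529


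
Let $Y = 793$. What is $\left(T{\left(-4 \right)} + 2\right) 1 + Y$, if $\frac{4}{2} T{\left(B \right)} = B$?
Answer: $793$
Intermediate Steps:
$T{\left(B \right)} = \frac{B}{2}$
$\left(T{\left(-4 \right)} + 2\right) 1 + Y = \left(\frac{1}{2} \left(-4\right) + 2\right) 1 + 793 = \left(-2 + 2\right) 1 + 793 = 0 \cdot 1 + 793 = 0 + 793 = 793$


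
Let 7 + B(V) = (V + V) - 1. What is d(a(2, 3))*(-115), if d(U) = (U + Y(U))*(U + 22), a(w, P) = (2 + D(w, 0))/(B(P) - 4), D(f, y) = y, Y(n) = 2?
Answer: -37375/9 ≈ -4152.8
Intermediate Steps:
B(V) = -8 + 2*V (B(V) = -7 + ((V + V) - 1) = -7 + (2*V - 1) = -7 + (-1 + 2*V) = -8 + 2*V)
a(w, P) = 2/(-12 + 2*P) (a(w, P) = (2 + 0)/((-8 + 2*P) - 4) = 2/(-12 + 2*P))
d(U) = (2 + U)*(22 + U) (d(U) = (U + 2)*(U + 22) = (2 + U)*(22 + U))
d(a(2, 3))*(-115) = (44 + (1/(-6 + 3))**2 + 24/(-6 + 3))*(-115) = (44 + (1/(-3))**2 + 24/(-3))*(-115) = (44 + (-1/3)**2 + 24*(-1/3))*(-115) = (44 + 1/9 - 8)*(-115) = (325/9)*(-115) = -37375/9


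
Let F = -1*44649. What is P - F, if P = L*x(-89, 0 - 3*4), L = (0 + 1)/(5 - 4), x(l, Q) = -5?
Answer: 44644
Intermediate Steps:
L = 1 (L = 1/1 = 1*1 = 1)
P = -5 (P = 1*(-5) = -5)
F = -44649
P - F = -5 - 1*(-44649) = -5 + 44649 = 44644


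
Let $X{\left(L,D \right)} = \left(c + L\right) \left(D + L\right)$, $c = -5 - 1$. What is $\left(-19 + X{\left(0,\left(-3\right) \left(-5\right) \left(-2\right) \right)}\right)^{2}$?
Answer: $25921$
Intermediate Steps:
$c = -6$
$X{\left(L,D \right)} = \left(-6 + L\right) \left(D + L\right)$
$\left(-19 + X{\left(0,\left(-3\right) \left(-5\right) \left(-2\right) \right)}\right)^{2} = \left(-19 + \left(0^{2} - 6 \left(-3\right) \left(-5\right) \left(-2\right) - 0 + \left(-3\right) \left(-5\right) \left(-2\right) 0\right)\right)^{2} = \left(-19 + \left(0 - 6 \cdot 15 \left(-2\right) + 0 + 15 \left(-2\right) 0\right)\right)^{2} = \left(-19 + \left(0 - -180 + 0 - 0\right)\right)^{2} = \left(-19 + \left(0 + 180 + 0 + 0\right)\right)^{2} = \left(-19 + 180\right)^{2} = 161^{2} = 25921$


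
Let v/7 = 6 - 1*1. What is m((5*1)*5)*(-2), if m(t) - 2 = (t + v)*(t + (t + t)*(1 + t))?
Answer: -159004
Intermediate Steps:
v = 35 (v = 7*(6 - 1*1) = 7*(6 - 1) = 7*5 = 35)
m(t) = 2 + (35 + t)*(t + 2*t*(1 + t)) (m(t) = 2 + (t + 35)*(t + (t + t)*(1 + t)) = 2 + (35 + t)*(t + (2*t)*(1 + t)) = 2 + (35 + t)*(t + 2*t*(1 + t)))
m((5*1)*5)*(-2) = (2 + 2*((5*1)*5)³ + 73*((5*1)*5)² + 105*((5*1)*5))*(-2) = (2 + 2*(5*5)³ + 73*(5*5)² + 105*(5*5))*(-2) = (2 + 2*25³ + 73*25² + 105*25)*(-2) = (2 + 2*15625 + 73*625 + 2625)*(-2) = (2 + 31250 + 45625 + 2625)*(-2) = 79502*(-2) = -159004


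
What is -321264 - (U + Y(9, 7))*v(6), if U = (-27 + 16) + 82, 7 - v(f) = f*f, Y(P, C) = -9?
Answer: -319466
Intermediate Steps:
v(f) = 7 - f² (v(f) = 7 - f*f = 7 - f²)
U = 71 (U = -11 + 82 = 71)
-321264 - (U + Y(9, 7))*v(6) = -321264 - (71 - 9)*(7 - 1*6²) = -321264 - 62*(7 - 1*36) = -321264 - 62*(7 - 36) = -321264 - 62*(-29) = -321264 - 1*(-1798) = -321264 + 1798 = -319466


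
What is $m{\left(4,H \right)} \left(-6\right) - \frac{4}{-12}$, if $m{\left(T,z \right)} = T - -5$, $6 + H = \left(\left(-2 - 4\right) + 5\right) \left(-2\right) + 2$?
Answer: $- \frac{161}{3} \approx -53.667$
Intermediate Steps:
$H = -2$ ($H = -6 + \left(\left(\left(-2 - 4\right) + 5\right) \left(-2\right) + 2\right) = -6 + \left(\left(-6 + 5\right) \left(-2\right) + 2\right) = -6 + \left(\left(-1\right) \left(-2\right) + 2\right) = -6 + \left(2 + 2\right) = -6 + 4 = -2$)
$m{\left(T,z \right)} = 5 + T$ ($m{\left(T,z \right)} = T + 5 = 5 + T$)
$m{\left(4,H \right)} \left(-6\right) - \frac{4}{-12} = \left(5 + 4\right) \left(-6\right) - \frac{4}{-12} = 9 \left(-6\right) - - \frac{1}{3} = -54 + \frac{1}{3} = - \frac{161}{3}$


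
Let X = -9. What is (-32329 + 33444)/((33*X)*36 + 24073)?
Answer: 1115/13381 ≈ 0.083327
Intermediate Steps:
(-32329 + 33444)/((33*X)*36 + 24073) = (-32329 + 33444)/((33*(-9))*36 + 24073) = 1115/(-297*36 + 24073) = 1115/(-10692 + 24073) = 1115/13381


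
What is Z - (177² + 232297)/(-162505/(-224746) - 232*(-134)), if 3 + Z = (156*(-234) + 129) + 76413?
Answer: 279667944546359/6987066153 ≈ 40027.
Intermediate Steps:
Z = 40035 (Z = -3 + ((156*(-234) + 129) + 76413) = -3 + ((-36504 + 129) + 76413) = -3 + (-36375 + 76413) = -3 + 40038 = 40035)
Z - (177² + 232297)/(-162505/(-224746) - 232*(-134)) = 40035 - (177² + 232297)/(-162505/(-224746) - 232*(-134)) = 40035 - (31329 + 232297)/(-162505*(-1/224746) + 31088) = 40035 - 263626/(162505/224746 + 31088) = 40035 - 263626/6987066153/224746 = 40035 - 263626*224746/6987066153 = 40035 - 1*59248888996/6987066153 = 40035 - 59248888996/6987066153 = 279667944546359/6987066153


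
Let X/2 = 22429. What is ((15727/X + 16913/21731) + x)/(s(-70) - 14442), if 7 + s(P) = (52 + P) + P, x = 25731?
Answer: -25083915920529/14170801311326 ≈ -1.7701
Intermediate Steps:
X = 44858 (X = 2*22429 = 44858)
s(P) = 45 + 2*P (s(P) = -7 + ((52 + P) + P) = -7 + (52 + 2*P) = 45 + 2*P)
((15727/X + 16913/21731) + x)/(s(-70) - 14442) = ((15727/44858 + 16913/21731) + 25731)/((45 + 2*(-70)) - 14442) = ((15727*(1/44858) + 16913*(1/21731)) + 25731)/((45 - 140) - 14442) = ((15727/44858 + 16913/21731) + 25731)/(-95 - 14442) = (1100446791/974809198 + 25731)/(-14537) = (25083915920529/974809198)*(-1/14537) = -25083915920529/14170801311326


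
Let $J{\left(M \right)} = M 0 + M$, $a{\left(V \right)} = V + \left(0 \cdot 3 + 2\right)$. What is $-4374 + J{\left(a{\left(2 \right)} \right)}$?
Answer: $-4370$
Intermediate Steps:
$a{\left(V \right)} = 2 + V$ ($a{\left(V \right)} = V + \left(0 + 2\right) = V + 2 = 2 + V$)
$J{\left(M \right)} = M$ ($J{\left(M \right)} = 0 + M = M$)
$-4374 + J{\left(a{\left(2 \right)} \right)} = -4374 + \left(2 + 2\right) = -4374 + 4 = -4370$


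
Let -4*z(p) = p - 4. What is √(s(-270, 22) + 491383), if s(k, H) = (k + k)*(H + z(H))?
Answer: √481933 ≈ 694.21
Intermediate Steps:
z(p) = 1 - p/4 (z(p) = -(p - 4)/4 = -(-4 + p)/4 = 1 - p/4)
s(k, H) = 2*k*(1 + 3*H/4) (s(k, H) = (k + k)*(H + (1 - H/4)) = (2*k)*(1 + 3*H/4) = 2*k*(1 + 3*H/4))
√(s(-270, 22) + 491383) = √((½)*(-270)*(4 + 3*22) + 491383) = √((½)*(-270)*(4 + 66) + 491383) = √((½)*(-270)*70 + 491383) = √(-9450 + 491383) = √481933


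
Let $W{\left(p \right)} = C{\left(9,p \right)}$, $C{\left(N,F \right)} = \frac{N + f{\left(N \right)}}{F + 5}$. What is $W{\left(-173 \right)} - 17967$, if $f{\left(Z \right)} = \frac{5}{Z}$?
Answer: $- \frac{13583095}{756} \approx -17967.0$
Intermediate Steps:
$C{\left(N,F \right)} = \frac{N + \frac{5}{N}}{5 + F}$ ($C{\left(N,F \right)} = \frac{N + \frac{5}{N}}{F + 5} = \frac{N + \frac{5}{N}}{5 + F}$)
$W{\left(p \right)} = \frac{86}{9 \left(5 + p\right)}$ ($W{\left(p \right)} = \frac{5 + 9^{2}}{9 \left(5 + p\right)} = \frac{5 + 81}{9 \left(5 + p\right)} = \frac{1}{9} \frac{1}{5 + p} 86 = \frac{86}{9 \left(5 + p\right)}$)
$W{\left(-173 \right)} - 17967 = \frac{86}{9 \left(5 - 173\right)} - 17967 = \frac{86}{9 \left(-168\right)} - 17967 = \frac{86}{9} \left(- \frac{1}{168}\right) - 17967 = - \frac{43}{756} - 17967 = - \frac{13583095}{756}$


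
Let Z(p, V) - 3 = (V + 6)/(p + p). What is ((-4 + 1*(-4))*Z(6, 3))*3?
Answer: -90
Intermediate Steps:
Z(p, V) = 3 + (6 + V)/(2*p) (Z(p, V) = 3 + (V + 6)/(p + p) = 3 + (6 + V)/((2*p)) = 3 + (6 + V)*(1/(2*p)) = 3 + (6 + V)/(2*p))
((-4 + 1*(-4))*Z(6, 3))*3 = ((-4 + 1*(-4))*((½)*(6 + 3 + 6*6)/6))*3 = ((-4 - 4)*((½)*(⅙)*(6 + 3 + 36)))*3 = -4*45/6*3 = -8*15/4*3 = -30*3 = -90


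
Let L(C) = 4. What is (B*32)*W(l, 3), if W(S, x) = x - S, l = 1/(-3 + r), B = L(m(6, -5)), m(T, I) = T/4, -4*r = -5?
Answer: 3200/7 ≈ 457.14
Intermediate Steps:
r = 5/4 (r = -¼*(-5) = 5/4 ≈ 1.2500)
m(T, I) = T/4 (m(T, I) = T*(¼) = T/4)
B = 4
l = -4/7 (l = 1/(-3 + 5/4) = 1/(-7/4) = -4/7 ≈ -0.57143)
(B*32)*W(l, 3) = (4*32)*(3 - 1*(-4/7)) = 128*(3 + 4/7) = 128*(25/7) = 3200/7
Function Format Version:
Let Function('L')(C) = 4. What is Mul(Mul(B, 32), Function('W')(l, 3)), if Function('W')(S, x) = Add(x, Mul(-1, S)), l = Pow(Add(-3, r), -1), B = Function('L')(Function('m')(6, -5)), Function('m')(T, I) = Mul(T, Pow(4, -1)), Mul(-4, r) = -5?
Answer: Rational(3200, 7) ≈ 457.14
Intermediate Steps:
r = Rational(5, 4) (r = Mul(Rational(-1, 4), -5) = Rational(5, 4) ≈ 1.2500)
Function('m')(T, I) = Mul(Rational(1, 4), T) (Function('m')(T, I) = Mul(T, Rational(1, 4)) = Mul(Rational(1, 4), T))
B = 4
l = Rational(-4, 7) (l = Pow(Add(-3, Rational(5, 4)), -1) = Pow(Rational(-7, 4), -1) = Rational(-4, 7) ≈ -0.57143)
Mul(Mul(B, 32), Function('W')(l, 3)) = Mul(Mul(4, 32), Add(3, Mul(-1, Rational(-4, 7)))) = Mul(128, Add(3, Rational(4, 7))) = Mul(128, Rational(25, 7)) = Rational(3200, 7)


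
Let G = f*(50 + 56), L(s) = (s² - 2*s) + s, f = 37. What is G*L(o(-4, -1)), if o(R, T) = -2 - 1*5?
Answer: 219632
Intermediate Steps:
o(R, T) = -7 (o(R, T) = -2 - 5 = -7)
L(s) = s² - s
G = 3922 (G = 37*(50 + 56) = 37*106 = 3922)
G*L(o(-4, -1)) = 3922*(-7*(-1 - 7)) = 3922*(-7*(-8)) = 3922*56 = 219632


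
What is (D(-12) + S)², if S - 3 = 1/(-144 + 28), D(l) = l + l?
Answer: 5938969/13456 ≈ 441.36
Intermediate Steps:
D(l) = 2*l
S = 347/116 (S = 3 + 1/(-144 + 28) = 3 + 1/(-116) = 3 - 1/116 = 347/116 ≈ 2.9914)
(D(-12) + S)² = (2*(-12) + 347/116)² = (-24 + 347/116)² = (-2437/116)² = 5938969/13456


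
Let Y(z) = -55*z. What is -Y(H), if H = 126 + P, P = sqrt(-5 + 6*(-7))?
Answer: 6930 + 55*I*sqrt(47) ≈ 6930.0 + 377.06*I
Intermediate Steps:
P = I*sqrt(47) (P = sqrt(-5 - 42) = sqrt(-47) = I*sqrt(47) ≈ 6.8557*I)
H = 126 + I*sqrt(47) ≈ 126.0 + 6.8557*I
-Y(H) = -(-55)*(126 + I*sqrt(47)) = -(-6930 - 55*I*sqrt(47)) = 6930 + 55*I*sqrt(47)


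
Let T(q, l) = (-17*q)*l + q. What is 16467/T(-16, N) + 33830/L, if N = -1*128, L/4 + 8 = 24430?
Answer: -53782717/425333552 ≈ -0.12645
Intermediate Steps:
L = 97688 (L = -32 + 4*24430 = -32 + 97720 = 97688)
N = -128
T(q, l) = q - 17*l*q (T(q, l) = -17*l*q + q = q - 17*l*q)
16467/T(-16, N) + 33830/L = 16467/((-16*(1 - 17*(-128)))) + 33830/97688 = 16467/((-16*(1 + 2176))) + 33830*(1/97688) = 16467/((-16*2177)) + 16915/48844 = 16467/(-34832) + 16915/48844 = 16467*(-1/34832) + 16915/48844 = -16467/34832 + 16915/48844 = -53782717/425333552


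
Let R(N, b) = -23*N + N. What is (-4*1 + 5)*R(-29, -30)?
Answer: 638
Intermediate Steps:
R(N, b) = -22*N
(-4*1 + 5)*R(-29, -30) = (-4*1 + 5)*(-22*(-29)) = (-4 + 5)*638 = 1*638 = 638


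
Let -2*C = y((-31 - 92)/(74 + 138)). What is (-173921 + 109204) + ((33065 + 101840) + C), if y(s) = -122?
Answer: 70249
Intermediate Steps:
C = 61 (C = -½*(-122) = 61)
(-173921 + 109204) + ((33065 + 101840) + C) = (-173921 + 109204) + ((33065 + 101840) + 61) = -64717 + (134905 + 61) = -64717 + 134966 = 70249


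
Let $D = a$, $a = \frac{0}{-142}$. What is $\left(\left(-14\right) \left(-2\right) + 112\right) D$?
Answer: $0$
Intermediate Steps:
$a = 0$ ($a = 0 \left(- \frac{1}{142}\right) = 0$)
$D = 0$
$\left(\left(-14\right) \left(-2\right) + 112\right) D = \left(\left(-14\right) \left(-2\right) + 112\right) 0 = \left(28 + 112\right) 0 = 140 \cdot 0 = 0$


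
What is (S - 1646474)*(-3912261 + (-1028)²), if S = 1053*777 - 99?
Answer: 2365454302984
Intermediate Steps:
S = 818082 (S = 818181 - 99 = 818082)
(S - 1646474)*(-3912261 + (-1028)²) = (818082 - 1646474)*(-3912261 + (-1028)²) = -828392*(-3912261 + 1056784) = -828392*(-2855477) = 2365454302984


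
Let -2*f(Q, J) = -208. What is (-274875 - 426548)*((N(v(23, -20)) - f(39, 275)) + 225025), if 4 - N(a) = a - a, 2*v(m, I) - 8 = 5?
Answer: -157767568275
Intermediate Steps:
v(m, I) = 13/2 (v(m, I) = 4 + (½)*5 = 4 + 5/2 = 13/2)
f(Q, J) = 104 (f(Q, J) = -½*(-208) = 104)
N(a) = 4 (N(a) = 4 - (a - a) = 4 - 1*0 = 4 + 0 = 4)
(-274875 - 426548)*((N(v(23, -20)) - f(39, 275)) + 225025) = (-274875 - 426548)*((4 - 1*104) + 225025) = -701423*((4 - 104) + 225025) = -701423*(-100 + 225025) = -701423*224925 = -157767568275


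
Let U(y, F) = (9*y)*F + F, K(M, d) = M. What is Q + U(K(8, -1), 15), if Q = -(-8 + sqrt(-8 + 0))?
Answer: 1103 - 2*I*sqrt(2) ≈ 1103.0 - 2.8284*I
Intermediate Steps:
Q = 8 - 2*I*sqrt(2) (Q = -(-8 + sqrt(-8)) = -(-8 + 2*I*sqrt(2)) = 8 - 2*I*sqrt(2) ≈ 8.0 - 2.8284*I)
U(y, F) = F + 9*F*y (U(y, F) = 9*F*y + F = F + 9*F*y)
Q + U(K(8, -1), 15) = (8 - 2*I*sqrt(2)) + 15*(1 + 9*8) = (8 - 2*I*sqrt(2)) + 15*(1 + 72) = (8 - 2*I*sqrt(2)) + 15*73 = (8 - 2*I*sqrt(2)) + 1095 = 1103 - 2*I*sqrt(2)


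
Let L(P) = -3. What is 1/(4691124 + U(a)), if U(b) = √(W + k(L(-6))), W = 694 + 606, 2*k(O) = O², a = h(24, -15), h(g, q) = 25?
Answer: 9382248/44013288764143 - √5218/44013288764143 ≈ 2.1317e-7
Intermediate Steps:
a = 25
k(O) = O²/2
W = 1300
U(b) = √5218/2 (U(b) = √(1300 + (½)*(-3)²) = √(1300 + (½)*9) = √(1300 + 9/2) = √(2609/2) = √5218/2)
1/(4691124 + U(a)) = 1/(4691124 + √5218/2)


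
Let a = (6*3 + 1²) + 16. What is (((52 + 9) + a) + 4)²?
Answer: 10000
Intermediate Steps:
a = 35 (a = (18 + 1) + 16 = 19 + 16 = 35)
(((52 + 9) + a) + 4)² = (((52 + 9) + 35) + 4)² = ((61 + 35) + 4)² = (96 + 4)² = 100² = 10000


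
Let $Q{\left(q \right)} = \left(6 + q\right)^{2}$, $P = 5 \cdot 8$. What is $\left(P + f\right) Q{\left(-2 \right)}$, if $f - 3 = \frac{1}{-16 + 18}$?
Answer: $696$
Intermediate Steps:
$P = 40$
$f = \frac{7}{2}$ ($f = 3 + \frac{1}{-16 + 18} = 3 + \frac{1}{2} = \frac{7}{2} \approx 3.5$)
$\left(P + f\right) Q{\left(-2 \right)} = \left(40 + \frac{7}{2}\right) \left(6 - 2\right)^{2} = \frac{87 \cdot 4^{2}}{2} = \frac{87}{2} \cdot 16 = 696$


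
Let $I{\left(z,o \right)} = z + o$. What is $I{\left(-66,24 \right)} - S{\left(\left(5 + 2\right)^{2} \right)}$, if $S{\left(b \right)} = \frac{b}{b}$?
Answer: $-43$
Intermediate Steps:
$I{\left(z,o \right)} = o + z$
$S{\left(b \right)} = 1$
$I{\left(-66,24 \right)} - S{\left(\left(5 + 2\right)^{2} \right)} = \left(24 - 66\right) - 1 = -42 - 1 = -43$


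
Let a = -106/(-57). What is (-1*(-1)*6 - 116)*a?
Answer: -11660/57 ≈ -204.56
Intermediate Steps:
a = 106/57 (a = -106*(-1/57) = 106/57 ≈ 1.8596)
(-1*(-1)*6 - 116)*a = (-1*(-1)*6 - 116)*(106/57) = (1*6 - 116)*(106/57) = (6 - 116)*(106/57) = -110*106/57 = -11660/57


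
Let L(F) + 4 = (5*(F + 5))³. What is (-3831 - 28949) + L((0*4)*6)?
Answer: -17159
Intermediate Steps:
L(F) = -4 + (25 + 5*F)³ (L(F) = -4 + (5*(F + 5))³ = -4 + (5*(5 + F))³ = -4 + (25 + 5*F)³)
(-3831 - 28949) + L((0*4)*6) = (-3831 - 28949) + (-4 + 125*(5 + (0*4)*6)³) = -32780 + (-4 + 125*(5 + 0*6)³) = -32780 + (-4 + 125*(5 + 0)³) = -32780 + (-4 + 125*5³) = -32780 + (-4 + 125*125) = -32780 + (-4 + 15625) = -32780 + 15621 = -17159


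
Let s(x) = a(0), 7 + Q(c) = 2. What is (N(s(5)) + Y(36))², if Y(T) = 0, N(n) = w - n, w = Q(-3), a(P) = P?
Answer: 25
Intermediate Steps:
Q(c) = -5 (Q(c) = -7 + 2 = -5)
w = -5
s(x) = 0
N(n) = -5 - n
(N(s(5)) + Y(36))² = ((-5 - 1*0) + 0)² = ((-5 + 0) + 0)² = (-5 + 0)² = (-5)² = 25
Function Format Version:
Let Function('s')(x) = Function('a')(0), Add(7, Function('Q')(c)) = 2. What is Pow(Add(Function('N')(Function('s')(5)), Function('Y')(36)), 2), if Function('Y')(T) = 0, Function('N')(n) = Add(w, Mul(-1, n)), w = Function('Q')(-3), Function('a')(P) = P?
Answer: 25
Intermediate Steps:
Function('Q')(c) = -5 (Function('Q')(c) = Add(-7, 2) = -5)
w = -5
Function('s')(x) = 0
Function('N')(n) = Add(-5, Mul(-1, n))
Pow(Add(Function('N')(Function('s')(5)), Function('Y')(36)), 2) = Pow(Add(Add(-5, Mul(-1, 0)), 0), 2) = Pow(Add(Add(-5, 0), 0), 2) = Pow(Add(-5, 0), 2) = Pow(-5, 2) = 25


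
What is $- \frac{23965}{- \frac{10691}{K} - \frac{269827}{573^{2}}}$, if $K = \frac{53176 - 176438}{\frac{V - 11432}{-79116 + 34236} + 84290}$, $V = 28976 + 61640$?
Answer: $- \frac{906833380844115450}{276603278900320423} \approx -3.2785$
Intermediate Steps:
$V = 90616$
$K = - \frac{345749910}{236428501}$ ($K = \frac{53176 - 176438}{\frac{90616 - 11432}{-79116 + 34236} + 84290} = - \frac{123262}{\frac{79184}{-44880} + 84290} = - \frac{123262}{79184 \left(- \frac{1}{44880}\right) + 84290} = - \frac{123262}{- \frac{4949}{2805} + 84290} = - \frac{123262}{\frac{236428501}{2805}} = \left(-123262\right) \frac{2805}{236428501} = - \frac{345749910}{236428501} \approx -1.4624$)
$- \frac{23965}{- \frac{10691}{K} - \frac{269827}{573^{2}}} = - \frac{23965}{- \frac{10691}{- \frac{345749910}{236428501}} - \frac{269827}{573^{2}}} = - \frac{23965}{\left(-10691\right) \left(- \frac{236428501}{345749910}\right) - \frac{269827}{328329}} = - \frac{23965}{\frac{2527657104191}{345749910} - \frac{269827}{328329}} = - \frac{23965}{\frac{276603278900320423}{37839907400130}} = \left(-23965\right) \frac{37839907400130}{276603278900320423} = - \frac{906833380844115450}{276603278900320423}$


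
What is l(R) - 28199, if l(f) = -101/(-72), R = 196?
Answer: -2030227/72 ≈ -28198.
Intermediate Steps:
l(f) = 101/72 (l(f) = -101*(-1/72) = 101/72)
l(R) - 28199 = 101/72 - 28199 = -2030227/72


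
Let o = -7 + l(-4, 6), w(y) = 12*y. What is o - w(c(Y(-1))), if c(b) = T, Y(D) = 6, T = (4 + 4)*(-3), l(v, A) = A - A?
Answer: 281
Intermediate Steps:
l(v, A) = 0
T = -24 (T = 8*(-3) = -24)
c(b) = -24
o = -7 (o = -7 + 0 = -7)
o - w(c(Y(-1))) = -7 - 12*(-24) = -7 - 1*(-288) = -7 + 288 = 281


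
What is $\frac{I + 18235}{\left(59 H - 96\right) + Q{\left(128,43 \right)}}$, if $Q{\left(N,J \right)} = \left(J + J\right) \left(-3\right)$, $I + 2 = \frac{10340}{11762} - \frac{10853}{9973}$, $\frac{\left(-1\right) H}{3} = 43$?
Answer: $- \frac{18125005094}{7917913755} \approx -2.2891$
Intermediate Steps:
$H = -129$ ($H = \left(-3\right) 43 = -129$)
$I = - \frac{129568509}{58651213}$ ($I = -2 + \left(\frac{10340}{11762} - \frac{10853}{9973}\right) = -2 + \left(10340 \cdot \frac{1}{11762} - \frac{10853}{9973}\right) = -2 + \left(\frac{5170}{5881} - \frac{10853}{9973}\right) = -2 - \frac{12266083}{58651213} = - \frac{129568509}{58651213} \approx -2.2091$)
$Q{\left(N,J \right)} = - 6 J$ ($Q{\left(N,J \right)} = 2 J \left(-3\right) = - 6 J$)
$\frac{I + 18235}{\left(59 H - 96\right) + Q{\left(128,43 \right)}} = \frac{- \frac{129568509}{58651213} + 18235}{\left(59 \left(-129\right) - 96\right) - 258} = \frac{1069375300546}{58651213 \left(\left(-7611 - 96\right) - 258\right)} = \frac{1069375300546}{58651213 \left(-7707 - 258\right)} = \frac{1069375300546}{58651213 \left(-7965\right)} = \frac{1069375300546}{58651213} \left(- \frac{1}{7965}\right) = - \frac{18125005094}{7917913755}$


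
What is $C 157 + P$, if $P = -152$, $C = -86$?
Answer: $-13654$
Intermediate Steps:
$C 157 + P = \left(-86\right) 157 - 152 = -13502 - 152 = -13654$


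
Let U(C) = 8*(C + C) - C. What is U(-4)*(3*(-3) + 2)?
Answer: 420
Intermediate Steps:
U(C) = 15*C (U(C) = 8*(2*C) - C = 16*C - C = 15*C)
U(-4)*(3*(-3) + 2) = (15*(-4))*(3*(-3) + 2) = -60*(-9 + 2) = -60*(-7) = 420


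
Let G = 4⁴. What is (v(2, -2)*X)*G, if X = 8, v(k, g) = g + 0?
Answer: -4096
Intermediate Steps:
v(k, g) = g
G = 256
(v(2, -2)*X)*G = -2*8*256 = -16*256 = -4096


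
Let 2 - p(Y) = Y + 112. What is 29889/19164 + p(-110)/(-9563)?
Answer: 9963/6388 ≈ 1.5596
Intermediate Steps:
p(Y) = -110 - Y (p(Y) = 2 - (Y + 112) = 2 - (112 + Y) = 2 + (-112 - Y) = -110 - Y)
29889/19164 + p(-110)/(-9563) = 29889/19164 + (-110 - 1*(-110))/(-9563) = 29889*(1/19164) + (-110 + 110)*(-1/9563) = 9963/6388 + 0*(-1/9563) = 9963/6388 + 0 = 9963/6388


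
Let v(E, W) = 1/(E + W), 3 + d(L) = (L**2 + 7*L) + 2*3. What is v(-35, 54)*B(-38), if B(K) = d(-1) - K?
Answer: 35/19 ≈ 1.8421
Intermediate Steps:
d(L) = 3 + L**2 + 7*L (d(L) = -3 + ((L**2 + 7*L) + 2*3) = -3 + ((L**2 + 7*L) + 6) = -3 + (6 + L**2 + 7*L) = 3 + L**2 + 7*L)
B(K) = -3 - K (B(K) = (3 + (-1)**2 + 7*(-1)) - K = (3 + 1 - 7) - K = -3 - K)
v(-35, 54)*B(-38) = (-3 - 1*(-38))/(-35 + 54) = (-3 + 38)/19 = (1/19)*35 = 35/19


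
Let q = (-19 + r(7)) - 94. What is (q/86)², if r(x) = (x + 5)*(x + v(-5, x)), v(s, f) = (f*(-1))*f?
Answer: 380689/7396 ≈ 51.472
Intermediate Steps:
v(s, f) = -f² (v(s, f) = (-f)*f = -f²)
r(x) = (5 + x)*(x - x²) (r(x) = (x + 5)*(x - x²) = (5 + x)*(x - x²))
q = -617 (q = (-19 + 7*(5 - 1*7² - 4*7)) - 94 = (-19 + 7*(5 - 1*49 - 28)) - 94 = (-19 + 7*(5 - 49 - 28)) - 94 = (-19 + 7*(-72)) - 94 = (-19 - 504) - 94 = -523 - 94 = -617)
(q/86)² = (-617/86)² = 380689/7396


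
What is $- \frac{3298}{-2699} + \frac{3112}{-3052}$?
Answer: $\frac{416552}{2059337} \approx 0.20227$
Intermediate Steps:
$- \frac{3298}{-2699} + \frac{3112}{-3052} = \left(-3298\right) \left(- \frac{1}{2699}\right) + 3112 \left(- \frac{1}{3052}\right) = \frac{3298}{2699} - \frac{778}{763} = \frac{416552}{2059337}$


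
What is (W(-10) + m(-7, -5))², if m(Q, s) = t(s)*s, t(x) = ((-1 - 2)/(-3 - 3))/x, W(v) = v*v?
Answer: 40401/4 ≈ 10100.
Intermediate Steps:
W(v) = v²
t(x) = 1/(2*x) (t(x) = (-3/(-6))/x = (-3*(-⅙))/x = 1/(2*x))
m(Q, s) = ½ (m(Q, s) = (1/(2*s))*s = ½)
(W(-10) + m(-7, -5))² = ((-10)² + ½)² = (100 + ½)² = (201/2)² = 40401/4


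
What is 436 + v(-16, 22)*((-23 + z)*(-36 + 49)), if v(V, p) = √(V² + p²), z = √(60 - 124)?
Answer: 436 + √185*(-598 + 208*I) ≈ -7697.7 + 2829.1*I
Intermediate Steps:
z = 8*I (z = √(-64) = 8*I ≈ 8.0*I)
436 + v(-16, 22)*((-23 + z)*(-36 + 49)) = 436 + √((-16)² + 22²)*((-23 + 8*I)*(-36 + 49)) = 436 + √(256 + 484)*((-23 + 8*I)*13) = 436 + √740*(-299 + 104*I) = 436 + (2*√185)*(-299 + 104*I) = 436 + 2*√185*(-299 + 104*I)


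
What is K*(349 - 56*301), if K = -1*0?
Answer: 0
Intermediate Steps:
K = 0
K*(349 - 56*301) = 0*(349 - 56*301) = 0*(349 - 16856) = 0*(-16507) = 0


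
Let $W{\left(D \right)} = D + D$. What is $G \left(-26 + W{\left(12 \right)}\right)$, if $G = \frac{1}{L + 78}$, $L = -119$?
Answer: $\frac{2}{41} \approx 0.048781$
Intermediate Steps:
$W{\left(D \right)} = 2 D$
$G = - \frac{1}{41}$ ($G = \frac{1}{-119 + 78} = \frac{1}{-41} = - \frac{1}{41} \approx -0.02439$)
$G \left(-26 + W{\left(12 \right)}\right) = - \frac{-26 + 2 \cdot 12}{41} = - \frac{-26 + 24}{41} = \left(- \frac{1}{41}\right) \left(-2\right) = \frac{2}{41}$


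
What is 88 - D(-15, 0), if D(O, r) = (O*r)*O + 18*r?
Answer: 88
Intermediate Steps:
D(O, r) = 18*r + r*O² (D(O, r) = r*O² + 18*r = 18*r + r*O²)
88 - D(-15, 0) = 88 - 0*(18 + (-15)²) = 88 - 0*(18 + 225) = 88 - 0*243 = 88 - 1*0 = 88 + 0 = 88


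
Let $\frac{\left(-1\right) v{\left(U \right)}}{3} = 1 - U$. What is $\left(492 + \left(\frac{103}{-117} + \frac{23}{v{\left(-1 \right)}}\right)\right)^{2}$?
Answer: $\frac{13001700625}{54756} \approx 2.3745 \cdot 10^{5}$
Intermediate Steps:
$v{\left(U \right)} = -3 + 3 U$ ($v{\left(U \right)} = - 3 \left(1 - U\right) = -3 + 3 U$)
$\left(492 + \left(\frac{103}{-117} + \frac{23}{v{\left(-1 \right)}}\right)\right)^{2} = \left(492 + \left(\frac{103}{-117} + \frac{23}{-3 + 3 \left(-1\right)}\right)\right)^{2} = \left(492 + \left(103 \left(- \frac{1}{117}\right) + \frac{23}{-3 - 3}\right)\right)^{2} = \left(492 + \left(- \frac{103}{117} + \frac{23}{-6}\right)\right)^{2} = \left(492 + \left(- \frac{103}{117} + 23 \left(- \frac{1}{6}\right)\right)\right)^{2} = \left(492 - \frac{1103}{234}\right)^{2} = \left(\frac{114025}{234}\right)^{2} = \frac{13001700625}{54756}$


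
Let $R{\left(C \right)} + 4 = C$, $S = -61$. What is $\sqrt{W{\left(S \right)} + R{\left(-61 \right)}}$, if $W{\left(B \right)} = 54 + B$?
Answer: $6 i \sqrt{2} \approx 8.4853 i$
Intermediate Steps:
$R{\left(C \right)} = -4 + C$
$\sqrt{W{\left(S \right)} + R{\left(-61 \right)}} = \sqrt{\left(54 - 61\right) - 65} = \sqrt{-7 - 65} = \sqrt{-72} = 6 i \sqrt{2}$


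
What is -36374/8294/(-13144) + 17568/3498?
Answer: 21059575/4192936 ≈ 5.0226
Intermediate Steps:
-36374/8294/(-13144) + 17568/3498 = -36374*1/8294*(-1/13144) + 17568*(1/3498) = -1399/319*(-1/13144) + 2928/583 = 1399/4192936 + 2928/583 = 21059575/4192936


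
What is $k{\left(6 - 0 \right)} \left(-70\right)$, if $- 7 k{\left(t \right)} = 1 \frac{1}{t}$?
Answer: $\frac{5}{3} \approx 1.6667$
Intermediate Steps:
$k{\left(t \right)} = - \frac{1}{7 t}$ ($k{\left(t \right)} = - \frac{1 \frac{1}{t}}{7} = - \frac{1}{7 t}$)
$k{\left(6 - 0 \right)} \left(-70\right) = - \frac{1}{7 \left(6 - 0\right)} \left(-70\right) = - \frac{1}{7 \left(6 + 0\right)} \left(-70\right) = - \frac{1}{7 \cdot 6} \left(-70\right) = \left(- \frac{1}{7}\right) \frac{1}{6} \left(-70\right) = \left(- \frac{1}{42}\right) \left(-70\right) = \frac{5}{3}$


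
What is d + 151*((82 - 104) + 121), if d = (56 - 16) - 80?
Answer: 14909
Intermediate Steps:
d = -40 (d = 40 - 80 = -40)
d + 151*((82 - 104) + 121) = -40 + 151*((82 - 104) + 121) = -40 + 151*(-22 + 121) = -40 + 151*99 = -40 + 14949 = 14909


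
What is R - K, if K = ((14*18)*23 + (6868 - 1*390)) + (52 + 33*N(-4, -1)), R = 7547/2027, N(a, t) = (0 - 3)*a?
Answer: -25779947/2027 ≈ -12718.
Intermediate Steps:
N(a, t) = -3*a
R = 7547/2027 (R = 7547*(1/2027) = 7547/2027 ≈ 3.7232)
K = 12722 (K = ((14*18)*23 + (6868 - 1*390)) + (52 + 33*(-3*(-4))) = (252*23 + (6868 - 390)) + (52 + 33*12) = (5796 + 6478) + (52 + 396) = 12274 + 448 = 12722)
R - K = 7547/2027 - 1*12722 = 7547/2027 - 12722 = -25779947/2027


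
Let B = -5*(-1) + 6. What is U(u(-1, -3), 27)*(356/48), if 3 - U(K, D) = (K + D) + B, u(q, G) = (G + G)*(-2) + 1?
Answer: -356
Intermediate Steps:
u(q, G) = 1 - 4*G (u(q, G) = (2*G)*(-2) + 1 = -4*G + 1 = 1 - 4*G)
B = 11 (B = 5 + 6 = 11)
U(K, D) = -8 - D - K (U(K, D) = 3 - ((K + D) + 11) = 3 - ((D + K) + 11) = 3 - (11 + D + K) = 3 + (-11 - D - K) = -8 - D - K)
U(u(-1, -3), 27)*(356/48) = (-8 - 1*27 - (1 - 4*(-3)))*(356/48) = (-8 - 27 - (1 + 12))*(356*(1/48)) = (-8 - 27 - 1*13)*(89/12) = (-8 - 27 - 13)*(89/12) = -48*89/12 = -356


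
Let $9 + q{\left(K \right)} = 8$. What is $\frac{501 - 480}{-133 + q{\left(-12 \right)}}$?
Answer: $- \frac{21}{134} \approx -0.15672$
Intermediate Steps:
$q{\left(K \right)} = -1$ ($q{\left(K \right)} = -9 + 8 = -1$)
$\frac{501 - 480}{-133 + q{\left(-12 \right)}} = \frac{501 - 480}{-133 - 1} = \frac{21}{-134} = 21 \left(- \frac{1}{134}\right) = - \frac{21}{134}$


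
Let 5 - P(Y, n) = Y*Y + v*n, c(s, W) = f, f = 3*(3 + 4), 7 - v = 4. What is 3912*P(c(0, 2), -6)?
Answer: -1635216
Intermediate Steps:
v = 3 (v = 7 - 1*4 = 7 - 4 = 3)
f = 21 (f = 3*7 = 21)
c(s, W) = 21
P(Y, n) = 5 - Y² - 3*n (P(Y, n) = 5 - (Y*Y + 3*n) = 5 - (Y² + 3*n) = 5 + (-Y² - 3*n) = 5 - Y² - 3*n)
3912*P(c(0, 2), -6) = 3912*(5 - 1*21² - 3*(-6)) = 3912*(5 - 1*441 + 18) = 3912*(5 - 441 + 18) = 3912*(-418) = -1635216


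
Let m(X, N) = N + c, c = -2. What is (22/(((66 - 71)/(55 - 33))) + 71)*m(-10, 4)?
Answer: -258/5 ≈ -51.600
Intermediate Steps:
m(X, N) = -2 + N (m(X, N) = N - 2 = -2 + N)
(22/(((66 - 71)/(55 - 33))) + 71)*m(-10, 4) = (22/(((66 - 71)/(55 - 33))) + 71)*(-2 + 4) = (22/((-5/22)) + 71)*2 = (22/((-5*1/22)) + 71)*2 = (22/(-5/22) + 71)*2 = (22*(-22/5) + 71)*2 = (-484/5 + 71)*2 = -129/5*2 = -258/5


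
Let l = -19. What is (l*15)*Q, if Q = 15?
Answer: -4275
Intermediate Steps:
(l*15)*Q = -19*15*15 = -285*15 = -4275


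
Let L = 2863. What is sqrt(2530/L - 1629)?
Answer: I*sqrt(13345293311)/2863 ≈ 40.35*I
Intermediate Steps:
sqrt(2530/L - 1629) = sqrt(2530/2863 - 1629) = sqrt(-4661297/2863) = I*sqrt(13345293311)/2863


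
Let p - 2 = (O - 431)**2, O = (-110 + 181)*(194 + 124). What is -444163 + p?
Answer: 490045448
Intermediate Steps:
O = 22578 (O = 71*318 = 22578)
p = 490489611 (p = 2 + (22578 - 431)**2 = 2 + 22147**2 = 2 + 490489609 = 490489611)
-444163 + p = -444163 + 490489611 = 490045448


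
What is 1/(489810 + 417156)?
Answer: 1/906966 ≈ 1.1026e-6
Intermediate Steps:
1/(489810 + 417156) = 1/906966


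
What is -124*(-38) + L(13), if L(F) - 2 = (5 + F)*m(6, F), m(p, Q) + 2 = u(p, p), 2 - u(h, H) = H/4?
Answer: 4687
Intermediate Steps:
u(h, H) = 2 - H/4
m(p, Q) = -p/4 (m(p, Q) = -2 + (2 - p/4) = -p/4)
L(F) = -11/2 - 3*F/2 (L(F) = 2 + (5 + F)*(-¼*6) = 2 + (5 + F)*(-3/2) = 2 + (-15/2 - 3*F/2) = -11/2 - 3*F/2)
-124*(-38) + L(13) = -124*(-38) + (-11/2 - 3/2*13) = 4712 + (-11/2 - 39/2) = 4712 - 25 = 4687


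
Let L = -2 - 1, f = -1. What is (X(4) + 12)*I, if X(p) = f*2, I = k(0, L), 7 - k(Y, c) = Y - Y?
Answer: 70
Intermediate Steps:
L = -3
k(Y, c) = 7 (k(Y, c) = 7 - (Y - Y) = 7 - 1*0 = 7 + 0 = 7)
I = 7
X(p) = -2 (X(p) = -1*2 = -2)
(X(4) + 12)*I = (-2 + 12)*7 = 10*7 = 70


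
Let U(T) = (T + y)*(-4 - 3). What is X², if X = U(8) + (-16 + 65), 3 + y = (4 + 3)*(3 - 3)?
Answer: 196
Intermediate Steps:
y = -3 (y = -3 + (4 + 3)*(3 - 3) = -3 + 7*0 = -3 + 0 = -3)
U(T) = 21 - 7*T (U(T) = (T - 3)*(-4 - 3) = (-3 + T)*(-7) = 21 - 7*T)
X = 14 (X = (21 - 7*8) + (-16 + 65) = (21 - 56) + 49 = -35 + 49 = 14)
X² = 14² = 196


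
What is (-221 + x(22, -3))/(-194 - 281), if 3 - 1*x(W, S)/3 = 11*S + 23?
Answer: 182/475 ≈ 0.38316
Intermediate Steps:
x(W, S) = -60 - 33*S (x(W, S) = 9 - 3*(11*S + 23) = 9 - 3*(23 + 11*S) = 9 + (-69 - 33*S) = -60 - 33*S)
(-221 + x(22, -3))/(-194 - 281) = (-221 + (-60 - 33*(-3)))/(-194 - 281) = (-221 + (-60 + 99))/(-475) = (-221 + 39)*(-1/475) = -182*(-1/475) = 182/475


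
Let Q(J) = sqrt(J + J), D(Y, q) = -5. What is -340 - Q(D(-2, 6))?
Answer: -340 - I*sqrt(10) ≈ -340.0 - 3.1623*I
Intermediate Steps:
Q(J) = sqrt(2)*sqrt(J) (Q(J) = sqrt(2*J) = sqrt(2)*sqrt(J))
-340 - Q(D(-2, 6)) = -340 - sqrt(2)*sqrt(-5) = -340 - sqrt(2)*I*sqrt(5) = -340 - I*sqrt(10)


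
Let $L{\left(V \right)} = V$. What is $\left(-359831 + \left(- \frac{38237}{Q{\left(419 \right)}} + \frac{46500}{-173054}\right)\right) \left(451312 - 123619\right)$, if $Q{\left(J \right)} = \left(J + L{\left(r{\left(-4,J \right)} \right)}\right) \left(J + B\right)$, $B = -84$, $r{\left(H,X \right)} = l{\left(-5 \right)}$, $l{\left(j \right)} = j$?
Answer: $- \frac{471673999624603152599}{4000143210} \approx -1.1791 \cdot 10^{11}$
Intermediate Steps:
$r{\left(H,X \right)} = -5$
$Q{\left(J \right)} = \left(-84 + J\right) \left(-5 + J\right)$ ($Q{\left(J \right)} = \left(J - 5\right) \left(J - 84\right) = \left(-5 + J\right) \left(-84 + J\right) = \left(-84 + J\right) \left(-5 + J\right)$)
$\left(-359831 + \left(- \frac{38237}{Q{\left(419 \right)}} + \frac{46500}{-173054}\right)\right) \left(451312 - 123619\right) = \left(-359831 + \left(- \frac{38237}{420 + 419^{2} - 37291} + \frac{46500}{-173054}\right)\right) \left(451312 - 123619\right) = \left(-359831 + \left(- \frac{38237}{420 + 175561 - 37291} + 46500 \left(- \frac{1}{173054}\right)\right)\right) 327693 = \left(-359831 - \left(\frac{23250}{86527} + \frac{38237}{138690}\right)\right) 327693 = \left(-359831 - \frac{6533075399}{12000429630}\right) 327693 = \left(- \frac{4318133127267929}{12000429630}\right) 327693 = - \frac{471673999624603152599}{4000143210}$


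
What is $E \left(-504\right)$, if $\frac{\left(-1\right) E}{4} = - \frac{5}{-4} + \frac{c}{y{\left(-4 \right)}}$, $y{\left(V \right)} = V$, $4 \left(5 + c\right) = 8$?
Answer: $4032$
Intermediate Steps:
$c = -3$ ($c = -5 + \frac{1}{4} \cdot 8 = -5 + 2 = -3$)
$E = -8$ ($E = - 4 \left(- \frac{5}{-4} - \frac{3}{-4}\right) = - 4 \left(\left(-5\right) \left(- \frac{1}{4}\right) - - \frac{3}{4}\right) = - 4 \left(\frac{5}{4} + \frac{3}{4}\right) = \left(-4\right) 2 = -8$)
$E \left(-504\right) = \left(-8\right) \left(-504\right) = 4032$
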